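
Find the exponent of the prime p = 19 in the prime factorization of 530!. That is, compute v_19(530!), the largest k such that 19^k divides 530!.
v_19(530!) = 28

Legendre's formula: v_p(n!) = Σ_{k ≥ 1} ⌊n / p^k⌋. For p = 19, n = 530, the terms are:
  ⌊530/19^1⌋ = ⌊530/19⌋ = 27
  ⌊530/19^2⌋ = ⌊530/361⌋ = 1
(the next term ⌊530/19^3⌋ = 0, terminating the sum). Summing: v_19(530!) = 27 + 1 = 28.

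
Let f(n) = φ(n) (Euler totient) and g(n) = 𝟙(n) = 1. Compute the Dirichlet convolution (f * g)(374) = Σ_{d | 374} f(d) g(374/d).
(φ * 𝟙)(374) = 374

Divisors of 374: [1, 2, 11, 17, 22, 34, 187, 374]. For each d | 374:
  d = 1: φ(1) · 𝟙(374/1) = 1 · 1 = 1
  d = 2: φ(2) · 𝟙(374/2) = 1 · 1 = 1
  d = 11: φ(11) · 𝟙(374/11) = 10 · 1 = 10
  d = 17: φ(17) · 𝟙(374/17) = 16 · 1 = 16
  d = 22: φ(22) · 𝟙(374/22) = 10 · 1 = 10
  d = 34: φ(34) · 𝟙(374/34) = 16 · 1 = 16
  d = 187: φ(187) · 𝟙(374/187) = 160 · 1 = 160
  d = 374: φ(374) · 𝟙(374/374) = 160 · 1 = 160
Summing: (φ * 𝟙)(374) = 1 + 1 + 10 + 16 + 10 + 16 + 160 + 160 = 374.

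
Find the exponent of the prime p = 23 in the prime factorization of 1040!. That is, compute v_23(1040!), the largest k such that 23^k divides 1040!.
v_23(1040!) = 46

Legendre's formula: v_p(n!) = Σ_{k ≥ 1} ⌊n / p^k⌋. For p = 23, n = 1040, the terms are:
  ⌊1040/23^1⌋ = ⌊1040/23⌋ = 45
  ⌊1040/23^2⌋ = ⌊1040/529⌋ = 1
(the next term ⌊1040/23^3⌋ = 0, terminating the sum). Summing: v_23(1040!) = 45 + 1 = 46.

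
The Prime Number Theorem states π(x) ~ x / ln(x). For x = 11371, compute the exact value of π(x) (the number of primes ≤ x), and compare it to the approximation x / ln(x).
π(11371) = 1373;  x/ln(x) ≈ 1217.61;  relative error ≈ 11.32%.

Directly count primes up to 11371: π(11371) = 1373. The PNT approximation gives 11371/ln(11371) ≈ 11371/9.33882 ≈ 1217.61. Relative error (π(x) − x/ln(x)) / π(x) ≈ 11.32%; the approximation is known to undercount slightly (Li(x) is a better estimate).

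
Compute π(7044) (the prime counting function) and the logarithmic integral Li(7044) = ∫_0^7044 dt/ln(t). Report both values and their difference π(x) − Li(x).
π(7044) = 906;  Li(7044) ≈ 919.30;  π(x) − Li(x) ≈ -13.30.

Direct count of primes ≤ 7044 gives π(7044) = 906. Numerical evaluation of the logarithmic integral gives Li(7044) ≈ 919.30. The difference π(x) − Li(x) ≈ -13.30 is typically negative for small/moderate x (Li(x) overestimates), though Littlewood's theorem shows this sign changes infinitely often.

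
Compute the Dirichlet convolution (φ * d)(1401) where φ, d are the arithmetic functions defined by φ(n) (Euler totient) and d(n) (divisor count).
(φ * d)(1401) = 1872

Divisors of 1401: [1, 3, 467, 1401]. For each d | 1401:
  d = 1: φ(1) · d(1401/1) = 1 · 4 = 4
  d = 3: φ(3) · d(1401/3) = 2 · 2 = 4
  d = 467: φ(467) · d(1401/467) = 466 · 2 = 932
  d = 1401: φ(1401) · d(1401/1401) = 932 · 1 = 932
Summing: (φ * d)(1401) = 4 + 4 + 932 + 932 = 1872.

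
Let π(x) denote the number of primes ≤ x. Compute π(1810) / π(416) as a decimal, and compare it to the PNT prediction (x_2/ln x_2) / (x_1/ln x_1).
π(1810)/π(416) = 279/80 ≈ 3.4875;  PNT prediction ≈ 3.4981.

π(416) = 80 and π(1810) = 279, so π(1810)/π(416) ≈ 3.4875. The PNT-predicted ratio is (1810/ln(1810)) / (416/ln(416)) ≈ 3.4981. The two agree to within a few percent, as expected.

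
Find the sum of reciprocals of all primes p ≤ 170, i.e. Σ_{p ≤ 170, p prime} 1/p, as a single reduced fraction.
Σ 1/p = 1840793455149223796977553240989608507934961889604586193282330007699/962947420735983927056946215901134429196419130606213075415963491270

π(170) = 39, so the primes ≤ 170 are [2, 3, 5, 7, 11, 13, 17, 19, 23, 29, 31, 37, 41, 43, 47, 53, 59, 61, 67, 71, 73, 79, 83, 89, 97, 101, 103, 107, 109, 113, 127, 131, 137, 139, 149, 151, 157, 163, 167]. Summing 1/p over these primes: 1840793455149223796977553240989608507934961889604586193282330007699/962947420735983927056946215901134429196419130606213075415963491270 ≈ 1.9116. Mertens estimate ln ln(170) + 0.2615 ≈ 1.8977.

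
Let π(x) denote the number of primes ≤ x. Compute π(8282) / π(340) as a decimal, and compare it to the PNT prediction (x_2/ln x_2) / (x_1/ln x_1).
π(8282)/π(340) = 1038/68 ≈ 15.2647;  PNT prediction ≈ 15.7381.

π(340) = 68 and π(8282) = 1038, so π(8282)/π(340) ≈ 15.2647. The PNT-predicted ratio is (8282/ln(8282)) / (340/ln(340)) ≈ 15.7381. The two agree to within a few percent, as expected.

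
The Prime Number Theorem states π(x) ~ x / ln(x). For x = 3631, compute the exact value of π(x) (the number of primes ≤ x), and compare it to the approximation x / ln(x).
π(3631) = 508;  x/ln(x) ≈ 442.95;  relative error ≈ 12.80%.

Directly count primes up to 3631: π(3631) = 508. The PNT approximation gives 3631/ln(3631) ≈ 3631/8.19726 ≈ 442.95. Relative error (π(x) − x/ln(x)) / π(x) ≈ 12.80%; the approximation is known to undercount slightly (Li(x) is a better estimate).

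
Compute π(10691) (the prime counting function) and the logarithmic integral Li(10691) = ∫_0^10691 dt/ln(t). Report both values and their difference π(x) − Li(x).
π(10691) = 1304;  Li(10691) ≈ 1320.89;  π(x) − Li(x) ≈ -16.89.

Direct count of primes ≤ 10691 gives π(10691) = 1304. Numerical evaluation of the logarithmic integral gives Li(10691) ≈ 1320.89. The difference π(x) − Li(x) ≈ -16.89 is typically negative for small/moderate x (Li(x) overestimates), though Littlewood's theorem shows this sign changes infinitely often.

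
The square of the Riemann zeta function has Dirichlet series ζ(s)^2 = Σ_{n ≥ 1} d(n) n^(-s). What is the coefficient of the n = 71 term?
d(71) = 2

ζ(s)^2 = (Σ 1/m^s)(Σ 1/k^s). The coefficient of 1/n^s in the product is the number of ordered pairs (m, k) with mk = n, which equals d(n). For n = 71, divisors are [1, 71], so d(71) = 2.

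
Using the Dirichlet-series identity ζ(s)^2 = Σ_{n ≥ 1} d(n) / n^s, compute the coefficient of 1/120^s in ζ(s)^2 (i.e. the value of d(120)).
d(120) = 16

ζ(s)^2 = (Σ 1/m^s)(Σ 1/k^s). The coefficient of 1/n^s in the product is the number of ordered pairs (m, k) with mk = n, which equals d(n). For n = 120, divisors are [1, 2, 3, 4, 5, 6, 8, 10, 12, 15, 20, 24, 30, 40, 60, 120], so d(120) = 16.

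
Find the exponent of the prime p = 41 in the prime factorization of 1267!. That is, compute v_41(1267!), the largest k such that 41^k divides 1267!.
v_41(1267!) = 30

Legendre's formula: v_p(n!) = Σ_{k ≥ 1} ⌊n / p^k⌋. For p = 41, n = 1267, the terms are:
  ⌊1267/41^1⌋ = ⌊1267/41⌋ = 30
(the next term ⌊1267/41^2⌋ = 0, terminating the sum). Summing: v_41(1267!) = 30 = 30.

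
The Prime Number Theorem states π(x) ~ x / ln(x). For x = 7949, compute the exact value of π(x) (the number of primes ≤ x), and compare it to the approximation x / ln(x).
π(7949) = 1004;  x/ln(x) ≈ 885.11;  relative error ≈ 11.84%.

Directly count primes up to 7949: π(7949) = 1004. The PNT approximation gives 7949/ln(7949) ≈ 7949/8.98080 ≈ 885.11. Relative error (π(x) − x/ln(x)) / π(x) ≈ 11.84%; the approximation is known to undercount slightly (Li(x) is a better estimate).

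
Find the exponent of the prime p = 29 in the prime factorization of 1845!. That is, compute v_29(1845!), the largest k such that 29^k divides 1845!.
v_29(1845!) = 65

Legendre's formula: v_p(n!) = Σ_{k ≥ 1} ⌊n / p^k⌋. For p = 29, n = 1845, the terms are:
  ⌊1845/29^1⌋ = ⌊1845/29⌋ = 63
  ⌊1845/29^2⌋ = ⌊1845/841⌋ = 2
(the next term ⌊1845/29^3⌋ = 0, terminating the sum). Summing: v_29(1845!) = 63 + 2 = 65.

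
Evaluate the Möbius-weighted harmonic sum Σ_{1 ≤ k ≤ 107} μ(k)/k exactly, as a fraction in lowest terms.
Σ μ(k)/k = -471587355397623908340013564541943736683/61104193276071414630466614650954086866535

Values of μ(k) for 1 ≤ k ≤ 107: μ(1) = 1, μ(2) = -1, μ(3) = -1, μ(5) = -1, μ(6) = 1, μ(7) = -1, μ(10) = 1, μ(11) = -1, μ(13) = -1, μ(14) = 1, μ(15) = 1, μ(17) = -1, μ(19) = -1, μ(21) = 1, μ(22) = 1, μ(23) = -1, μ(26) = 1, μ(29) = -1, μ(30) = -1, μ(31) = -1, μ(33) = 1, μ(34) = 1, μ(35) = 1, μ(37) = -1, μ(38) = 1, μ(39) = 1, μ(41) = -1, μ(42) = -1, μ(43) = -1, μ(46) = 1, μ(47) = -1, μ(51) = 1, μ(53) = -1, μ(55) = 1, μ(57) = 1, μ(58) = 1, μ(59) = -1, μ(61) = -1, μ(62) = 1, μ(65) = 1, μ(66) = -1, μ(67) = -1, μ(69) = 1, μ(70) = -1, μ(71) = -1, μ(73) = -1, μ(74) = 1, μ(77) = 1, μ(78) = -1, μ(79) = -1, μ(82) = 1, μ(83) = -1, μ(85) = 1, μ(86) = 1, μ(87) = 1, μ(89) = -1, μ(91) = 1, μ(93) = 1, μ(94) = 1, μ(95) = 1, μ(97) = -1, μ(101) = -1, μ(102) = -1, μ(103) = -1, μ(105) = -1, μ(106) = 1, μ(107) = -1, with μ = 0 on non-squarefree integers. Summing μ(k)/k for k where μ(k) ≠ 0 gives -471587355397623908340013564541943736683/61104193276071414630466614650954086866535 ≈ -0.0077. (PNT ⟺ this sum → 0 as n → ∞.)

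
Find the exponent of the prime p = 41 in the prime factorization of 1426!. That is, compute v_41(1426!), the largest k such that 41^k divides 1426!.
v_41(1426!) = 34

Legendre's formula: v_p(n!) = Σ_{k ≥ 1} ⌊n / p^k⌋. For p = 41, n = 1426, the terms are:
  ⌊1426/41^1⌋ = ⌊1426/41⌋ = 34
(the next term ⌊1426/41^2⌋ = 0, terminating the sum). Summing: v_41(1426!) = 34 = 34.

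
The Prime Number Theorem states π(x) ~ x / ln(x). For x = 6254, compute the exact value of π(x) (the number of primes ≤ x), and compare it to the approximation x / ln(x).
π(6254) = 812;  x/ln(x) ≈ 715.48;  relative error ≈ 11.89%.

Directly count primes up to 6254: π(6254) = 812. The PNT approximation gives 6254/ln(6254) ≈ 6254/8.74098 ≈ 715.48. Relative error (π(x) − x/ln(x)) / π(x) ≈ 11.89%; the approximation is known to undercount slightly (Li(x) is a better estimate).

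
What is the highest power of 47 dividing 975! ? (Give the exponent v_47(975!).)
v_47(975!) = 20

Legendre's formula: v_p(n!) = Σ_{k ≥ 1} ⌊n / p^k⌋. For p = 47, n = 975, the terms are:
  ⌊975/47^1⌋ = ⌊975/47⌋ = 20
(the next term ⌊975/47^2⌋ = 0, terminating the sum). Summing: v_47(975!) = 20 = 20.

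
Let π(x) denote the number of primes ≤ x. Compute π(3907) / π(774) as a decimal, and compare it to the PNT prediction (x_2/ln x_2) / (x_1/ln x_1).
π(3907)/π(774) = 540/137 ≈ 3.9416;  PNT prediction ≈ 4.0597.

π(774) = 137 and π(3907) = 540, so π(3907)/π(774) ≈ 3.9416. The PNT-predicted ratio is (3907/ln(3907)) / (774/ln(774)) ≈ 4.0597. The two agree to within a few percent, as expected.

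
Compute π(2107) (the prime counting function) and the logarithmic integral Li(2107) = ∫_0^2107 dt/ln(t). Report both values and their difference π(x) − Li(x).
π(2107) = 317;  Li(2107) ≈ 328.84;  π(x) − Li(x) ≈ -11.84.

Direct count of primes ≤ 2107 gives π(2107) = 317. Numerical evaluation of the logarithmic integral gives Li(2107) ≈ 328.84. The difference π(x) − Li(x) ≈ -11.84 is typically negative for small/moderate x (Li(x) overestimates), though Littlewood's theorem shows this sign changes infinitely often.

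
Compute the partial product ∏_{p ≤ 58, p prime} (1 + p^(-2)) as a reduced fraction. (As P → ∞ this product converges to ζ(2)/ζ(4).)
∏ = 5396954168104720000000000/3563579332076505044832837

The primes p ≤ 58 are [2, 3, 5, 7, 11, 13, 17, 19, 23, 29, 31, 37, 41, 43, 47, 53]. For each, (1 + 1/p^2) = (p^2 + 1)/p^2. Multiplying these fractions over p ∈ [2, 3, 5, 7, 11, 13, 17, 19, 23, 29, 31, 37, 41, 43, 47, 53] gives 5396954168104720000000000/3563579332076505044832837. (In the limit P → ∞ this tends to ζ(2)/ζ(4).)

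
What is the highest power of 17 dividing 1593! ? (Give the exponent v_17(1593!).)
v_17(1593!) = 98

Legendre's formula: v_p(n!) = Σ_{k ≥ 1} ⌊n / p^k⌋. For p = 17, n = 1593, the terms are:
  ⌊1593/17^1⌋ = ⌊1593/17⌋ = 93
  ⌊1593/17^2⌋ = ⌊1593/289⌋ = 5
(the next term ⌊1593/17^3⌋ = 0, terminating the sum). Summing: v_17(1593!) = 93 + 5 = 98.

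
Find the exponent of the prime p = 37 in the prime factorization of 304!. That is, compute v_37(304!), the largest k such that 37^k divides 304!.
v_37(304!) = 8

Legendre's formula: v_p(n!) = Σ_{k ≥ 1} ⌊n / p^k⌋. For p = 37, n = 304, the terms are:
  ⌊304/37^1⌋ = ⌊304/37⌋ = 8
(the next term ⌊304/37^2⌋ = 0, terminating the sum). Summing: v_37(304!) = 8 = 8.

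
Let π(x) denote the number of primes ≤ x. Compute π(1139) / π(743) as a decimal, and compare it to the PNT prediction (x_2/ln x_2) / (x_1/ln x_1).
π(1139)/π(743) = 189/132 ≈ 1.4318;  PNT prediction ≈ 1.4399.

π(743) = 132 and π(1139) = 189, so π(1139)/π(743) ≈ 1.4318. The PNT-predicted ratio is (1139/ln(1139)) / (743/ln(743)) ≈ 1.4399. The two agree to within a few percent, as expected.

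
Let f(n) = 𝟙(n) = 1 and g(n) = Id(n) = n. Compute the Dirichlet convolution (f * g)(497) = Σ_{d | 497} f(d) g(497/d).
(𝟙 * Id)(497) = 576

Divisors of 497: [1, 7, 71, 497]. For each d | 497:
  d = 1: 𝟙(1) · Id(497/1) = 1 · 497 = 497
  d = 7: 𝟙(7) · Id(497/7) = 1 · 71 = 71
  d = 71: 𝟙(71) · Id(497/71) = 1 · 7 = 7
  d = 497: 𝟙(497) · Id(497/497) = 1 · 1 = 1
Summing: (𝟙 * Id)(497) = 497 + 71 + 7 + 1 = 576.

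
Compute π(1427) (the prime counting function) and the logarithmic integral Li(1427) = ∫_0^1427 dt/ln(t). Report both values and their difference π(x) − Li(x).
π(1427) = 225;  Li(1427) ≈ 237.80;  π(x) − Li(x) ≈ -12.80.

Direct count of primes ≤ 1427 gives π(1427) = 225. Numerical evaluation of the logarithmic integral gives Li(1427) ≈ 237.80. The difference π(x) − Li(x) ≈ -12.80 is typically negative for small/moderate x (Li(x) overestimates), though Littlewood's theorem shows this sign changes infinitely often.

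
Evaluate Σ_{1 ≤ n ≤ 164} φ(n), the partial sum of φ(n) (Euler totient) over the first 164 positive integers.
Σ_{n ≤ 164} φ(n) = 8234

Compute φ(n) for each 1 ≤ n ≤ 164: φ(1) = 1, φ(2) = 1, φ(3) = 2, φ(4) = 2, φ(5) = 4, φ(6) = 2, φ(7) = 6, φ(8) = 4, φ(9) = 6, φ(10) = 4, φ(11) = 10, φ(12) = 4, φ(13) = 12, φ(14) = 6, φ(15) = 8, φ(16) = 8, φ(17) = 16, φ(18) = 6, φ(19) = 18, φ(20) = 8, φ(21) = 12, φ(22) = 10, φ(23) = 22, φ(24) = 8, φ(25) = 20, φ(26) = 12, φ(27) = 18, φ(28) = 12, φ(29) = 28, φ(30) = 8, φ(31) = 30, φ(32) = 16, φ(33) = 20, φ(34) = 16, φ(35) = 24, φ(36) = 12, φ(37) = 36, φ(38) = 18, φ(39) = 24, φ(40) = 16, φ(41) = 40, φ(42) = 12, φ(43) = 42, φ(44) = 20, φ(45) = 24, φ(46) = 22, φ(47) = 46, φ(48) = 16, φ(49) = 42, φ(50) = 20, φ(51) = 32, φ(52) = 24, φ(53) = 52, φ(54) = 18, φ(55) = 40, φ(56) = 24, φ(57) = 36, φ(58) = 28, φ(59) = 58, φ(60) = 16, φ(61) = 60, φ(62) = 30, φ(63) = 36, φ(64) = 32, φ(65) = 48, φ(66) = 20, φ(67) = 66, φ(68) = 32, φ(69) = 44, φ(70) = 24, φ(71) = 70, φ(72) = 24, φ(73) = 72, φ(74) = 36, φ(75) = 40, φ(76) = 36, φ(77) = 60, φ(78) = 24, φ(79) = 78, φ(80) = 32, φ(81) = 54, φ(82) = 40, φ(83) = 82, φ(84) = 24, φ(85) = 64, φ(86) = 42, φ(87) = 56, φ(88) = 40, φ(89) = 88, φ(90) = 24, φ(91) = 72, φ(92) = 44, φ(93) = 60, φ(94) = 46, φ(95) = 72, φ(96) = 32, φ(97) = 96, φ(98) = 42, φ(99) = 60, φ(100) = 40, φ(101) = 100, φ(102) = 32, φ(103) = 102, φ(104) = 48, φ(105) = 48, φ(106) = 52, φ(107) = 106, φ(108) = 36, φ(109) = 108, φ(110) = 40, φ(111) = 72, φ(112) = 48, φ(113) = 112, φ(114) = 36, φ(115) = 88, φ(116) = 56, φ(117) = 72, φ(118) = 58, φ(119) = 96, φ(120) = 32, φ(121) = 110, φ(122) = 60, φ(123) = 80, φ(124) = 60, φ(125) = 100, φ(126) = 36, φ(127) = 126, φ(128) = 64, φ(129) = 84, φ(130) = 48, φ(131) = 130, φ(132) = 40, φ(133) = 108, φ(134) = 66, φ(135) = 72, φ(136) = 64, φ(137) = 136, φ(138) = 44, φ(139) = 138, φ(140) = 48, φ(141) = 92, φ(142) = 70, φ(143) = 120, φ(144) = 48, φ(145) = 112, φ(146) = 72, φ(147) = 84, φ(148) = 72, φ(149) = 148, φ(150) = 40, φ(151) = 150, φ(152) = 72, φ(153) = 96, φ(154) = 60, φ(155) = 120, φ(156) = 48, φ(157) = 156, φ(158) = 78, φ(159) = 104, φ(160) = 64, φ(161) = 132, φ(162) = 54, φ(163) = 162, φ(164) = 80. Summing all 164 values: 8234. (Average order: Σ_{n ≤ x} φ(n) ~ (3/π²) x². For x = 164, (3/π²)·164² ≈ 8175.40.)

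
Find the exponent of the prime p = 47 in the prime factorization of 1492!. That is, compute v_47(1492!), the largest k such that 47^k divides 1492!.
v_47(1492!) = 31

Legendre's formula: v_p(n!) = Σ_{k ≥ 1} ⌊n / p^k⌋. For p = 47, n = 1492, the terms are:
  ⌊1492/47^1⌋ = ⌊1492/47⌋ = 31
(the next term ⌊1492/47^2⌋ = 0, terminating the sum). Summing: v_47(1492!) = 31 = 31.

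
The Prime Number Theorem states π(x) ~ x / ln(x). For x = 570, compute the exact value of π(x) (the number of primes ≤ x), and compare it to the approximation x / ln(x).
π(570) = 104;  x/ln(x) ≈ 89.83;  relative error ≈ 13.63%.

Directly count primes up to 570: π(570) = 104. The PNT approximation gives 570/ln(570) ≈ 570/6.34564 ≈ 89.83. Relative error (π(x) − x/ln(x)) / π(x) ≈ 13.63%; the approximation is known to undercount slightly (Li(x) is a better estimate).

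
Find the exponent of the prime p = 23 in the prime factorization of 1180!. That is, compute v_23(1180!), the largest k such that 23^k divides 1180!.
v_23(1180!) = 53

Legendre's formula: v_p(n!) = Σ_{k ≥ 1} ⌊n / p^k⌋. For p = 23, n = 1180, the terms are:
  ⌊1180/23^1⌋ = ⌊1180/23⌋ = 51
  ⌊1180/23^2⌋ = ⌊1180/529⌋ = 2
(the next term ⌊1180/23^3⌋ = 0, terminating the sum). Summing: v_23(1180!) = 51 + 2 = 53.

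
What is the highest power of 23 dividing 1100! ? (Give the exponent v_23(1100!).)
v_23(1100!) = 49

Legendre's formula: v_p(n!) = Σ_{k ≥ 1} ⌊n / p^k⌋. For p = 23, n = 1100, the terms are:
  ⌊1100/23^1⌋ = ⌊1100/23⌋ = 47
  ⌊1100/23^2⌋ = ⌊1100/529⌋ = 2
(the next term ⌊1100/23^3⌋ = 0, terminating the sum). Summing: v_23(1100!) = 47 + 2 = 49.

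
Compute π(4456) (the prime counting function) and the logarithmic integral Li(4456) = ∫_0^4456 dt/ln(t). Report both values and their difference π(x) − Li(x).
π(4456) = 605;  Li(4456) ≈ 619.98;  π(x) − Li(x) ≈ -14.98.

Direct count of primes ≤ 4456 gives π(4456) = 605. Numerical evaluation of the logarithmic integral gives Li(4456) ≈ 619.98. The difference π(x) − Li(x) ≈ -14.98 is typically negative for small/moderate x (Li(x) overestimates), though Littlewood's theorem shows this sign changes infinitely often.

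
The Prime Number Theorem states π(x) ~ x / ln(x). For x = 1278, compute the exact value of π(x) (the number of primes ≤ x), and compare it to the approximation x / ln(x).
π(1278) = 206;  x/ln(x) ≈ 178.67;  relative error ≈ 13.27%.

Directly count primes up to 1278: π(1278) = 206. The PNT approximation gives 1278/ln(1278) ≈ 1278/7.15305 ≈ 178.67. Relative error (π(x) − x/ln(x)) / π(x) ≈ 13.27%; the approximation is known to undercount slightly (Li(x) is a better estimate).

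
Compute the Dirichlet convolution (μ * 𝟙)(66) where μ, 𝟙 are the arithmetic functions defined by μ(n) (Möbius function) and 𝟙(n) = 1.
(μ * 𝟙)(66) = 0

Divisors of 66: [1, 2, 3, 6, 11, 22, 33, 66]. For each d | 66:
  d = 1: μ(1) · 𝟙(66/1) = 1 · 1 = 1
  d = 2: μ(2) · 𝟙(66/2) = -1 · 1 = -1
  d = 3: μ(3) · 𝟙(66/3) = -1 · 1 = -1
  d = 6: μ(6) · 𝟙(66/6) = 1 · 1 = 1
  d = 11: μ(11) · 𝟙(66/11) = -1 · 1 = -1
  d = 22: μ(22) · 𝟙(66/22) = 1 · 1 = 1
  d = 33: μ(33) · 𝟙(66/33) = 1 · 1 = 1
  d = 66: μ(66) · 𝟙(66/66) = -1 · 1 = -1
Summing: (μ * 𝟙)(66) = 1 + -1 + -1 + 1 + -1 + 1 + 1 + -1 = 0.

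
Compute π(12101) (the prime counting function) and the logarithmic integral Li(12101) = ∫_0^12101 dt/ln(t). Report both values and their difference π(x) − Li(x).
π(12101) = 1448;  Li(12101) ≈ 1471.85;  π(x) − Li(x) ≈ -23.85.

Direct count of primes ≤ 12101 gives π(12101) = 1448. Numerical evaluation of the logarithmic integral gives Li(12101) ≈ 1471.85. The difference π(x) − Li(x) ≈ -23.85 is typically negative for small/moderate x (Li(x) overestimates), though Littlewood's theorem shows this sign changes infinitely often.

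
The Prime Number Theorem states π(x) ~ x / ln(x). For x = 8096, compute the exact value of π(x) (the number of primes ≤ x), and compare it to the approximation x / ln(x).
π(8096) = 1018;  x/ln(x) ≈ 899.64;  relative error ≈ 11.63%.

Directly count primes up to 8096: π(8096) = 1018. The PNT approximation gives 8096/ln(8096) ≈ 8096/8.99913 ≈ 899.64. Relative error (π(x) − x/ln(x)) / π(x) ≈ 11.63%; the approximation is known to undercount slightly (Li(x) is a better estimate).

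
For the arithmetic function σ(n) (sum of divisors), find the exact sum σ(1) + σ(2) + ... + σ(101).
Σ_{n ≤ 101} σ(n) = 8401

Compute σ(n) for each 1 ≤ n ≤ 101: σ(1) = 1, σ(2) = 3, σ(3) = 4, σ(4) = 7, σ(5) = 6, σ(6) = 12, σ(7) = 8, σ(8) = 15, σ(9) = 13, σ(10) = 18, σ(11) = 12, σ(12) = 28, σ(13) = 14, σ(14) = 24, σ(15) = 24, σ(16) = 31, σ(17) = 18, σ(18) = 39, σ(19) = 20, σ(20) = 42, σ(21) = 32, σ(22) = 36, σ(23) = 24, σ(24) = 60, σ(25) = 31, σ(26) = 42, σ(27) = 40, σ(28) = 56, σ(29) = 30, σ(30) = 72, σ(31) = 32, σ(32) = 63, σ(33) = 48, σ(34) = 54, σ(35) = 48, σ(36) = 91, σ(37) = 38, σ(38) = 60, σ(39) = 56, σ(40) = 90, σ(41) = 42, σ(42) = 96, σ(43) = 44, σ(44) = 84, σ(45) = 78, σ(46) = 72, σ(47) = 48, σ(48) = 124, σ(49) = 57, σ(50) = 93, σ(51) = 72, σ(52) = 98, σ(53) = 54, σ(54) = 120, σ(55) = 72, σ(56) = 120, σ(57) = 80, σ(58) = 90, σ(59) = 60, σ(60) = 168, σ(61) = 62, σ(62) = 96, σ(63) = 104, σ(64) = 127, σ(65) = 84, σ(66) = 144, σ(67) = 68, σ(68) = 126, σ(69) = 96, σ(70) = 144, σ(71) = 72, σ(72) = 195, σ(73) = 74, σ(74) = 114, σ(75) = 124, σ(76) = 140, σ(77) = 96, σ(78) = 168, σ(79) = 80, σ(80) = 186, σ(81) = 121, σ(82) = 126, σ(83) = 84, σ(84) = 224, σ(85) = 108, σ(86) = 132, σ(87) = 120, σ(88) = 180, σ(89) = 90, σ(90) = 234, σ(91) = 112, σ(92) = 168, σ(93) = 128, σ(94) = 144, σ(95) = 120, σ(96) = 252, σ(97) = 98, σ(98) = 171, σ(99) = 156, σ(100) = 217, σ(101) = 102. Summing all 101 values: 8401. (Average order: Σ_{n ≤ x} σ(n) ~ (π²/12) x². For x = 101, (π²/12)·101² ≈ 8389.99.)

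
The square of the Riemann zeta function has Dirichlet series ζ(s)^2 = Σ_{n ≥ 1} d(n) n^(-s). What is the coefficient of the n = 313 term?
d(313) = 2

ζ(s)^2 = (Σ 1/m^s)(Σ 1/k^s). The coefficient of 1/n^s in the product is the number of ordered pairs (m, k) with mk = n, which equals d(n). For n = 313, divisors are [1, 313], so d(313) = 2.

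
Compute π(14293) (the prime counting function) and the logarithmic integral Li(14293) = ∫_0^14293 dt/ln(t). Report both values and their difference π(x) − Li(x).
π(14293) = 1677;  Li(14293) ≈ 1702.92;  π(x) − Li(x) ≈ -25.92.

Direct count of primes ≤ 14293 gives π(14293) = 1677. Numerical evaluation of the logarithmic integral gives Li(14293) ≈ 1702.92. The difference π(x) − Li(x) ≈ -25.92 is typically negative for small/moderate x (Li(x) overestimates), though Littlewood's theorem shows this sign changes infinitely often.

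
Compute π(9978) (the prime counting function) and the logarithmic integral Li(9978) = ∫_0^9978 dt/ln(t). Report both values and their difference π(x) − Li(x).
π(9978) = 1229;  Li(9978) ≈ 1243.75;  π(x) − Li(x) ≈ -14.75.

Direct count of primes ≤ 9978 gives π(9978) = 1229. Numerical evaluation of the logarithmic integral gives Li(9978) ≈ 1243.75. The difference π(x) − Li(x) ≈ -14.75 is typically negative for small/moderate x (Li(x) overestimates), though Littlewood's theorem shows this sign changes infinitely often.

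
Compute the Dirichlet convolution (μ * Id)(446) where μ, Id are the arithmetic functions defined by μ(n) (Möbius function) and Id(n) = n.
(μ * Id)(446) = 222

Divisors of 446: [1, 2, 223, 446]. For each d | 446:
  d = 1: μ(1) · Id(446/1) = 1 · 446 = 446
  d = 2: μ(2) · Id(446/2) = -1 · 223 = -223
  d = 223: μ(223) · Id(446/223) = -1 · 2 = -2
  d = 446: μ(446) · Id(446/446) = 1 · 1 = 1
Summing: (μ * Id)(446) = 446 + -223 + -2 + 1 = 222.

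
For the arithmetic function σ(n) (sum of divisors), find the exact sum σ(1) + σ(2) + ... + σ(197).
Σ_{n ≤ 197} σ(n) = 31911

Compute σ(n) for each 1 ≤ n ≤ 197: σ(1) = 1, σ(2) = 3, σ(3) = 4, σ(4) = 7, σ(5) = 6, σ(6) = 12, σ(7) = 8, σ(8) = 15, σ(9) = 13, σ(10) = 18, σ(11) = 12, σ(12) = 28, σ(13) = 14, σ(14) = 24, σ(15) = 24, σ(16) = 31, σ(17) = 18, σ(18) = 39, σ(19) = 20, σ(20) = 42, σ(21) = 32, σ(22) = 36, σ(23) = 24, σ(24) = 60, σ(25) = 31, σ(26) = 42, σ(27) = 40, σ(28) = 56, σ(29) = 30, σ(30) = 72, σ(31) = 32, σ(32) = 63, σ(33) = 48, σ(34) = 54, σ(35) = 48, σ(36) = 91, σ(37) = 38, σ(38) = 60, σ(39) = 56, σ(40) = 90, σ(41) = 42, σ(42) = 96, σ(43) = 44, σ(44) = 84, σ(45) = 78, σ(46) = 72, σ(47) = 48, σ(48) = 124, σ(49) = 57, σ(50) = 93, σ(51) = 72, σ(52) = 98, σ(53) = 54, σ(54) = 120, σ(55) = 72, σ(56) = 120, σ(57) = 80, σ(58) = 90, σ(59) = 60, σ(60) = 168, σ(61) = 62, σ(62) = 96, σ(63) = 104, σ(64) = 127, σ(65) = 84, σ(66) = 144, σ(67) = 68, σ(68) = 126, σ(69) = 96, σ(70) = 144, σ(71) = 72, σ(72) = 195, σ(73) = 74, σ(74) = 114, σ(75) = 124, σ(76) = 140, σ(77) = 96, σ(78) = 168, σ(79) = 80, σ(80) = 186, σ(81) = 121, σ(82) = 126, σ(83) = 84, σ(84) = 224, σ(85) = 108, σ(86) = 132, σ(87) = 120, σ(88) = 180, σ(89) = 90, σ(90) = 234, σ(91) = 112, σ(92) = 168, σ(93) = 128, σ(94) = 144, σ(95) = 120, σ(96) = 252, σ(97) = 98, σ(98) = 171, σ(99) = 156, σ(100) = 217, σ(101) = 102, σ(102) = 216, σ(103) = 104, σ(104) = 210, σ(105) = 192, σ(106) = 162, σ(107) = 108, σ(108) = 280, σ(109) = 110, σ(110) = 216, σ(111) = 152, σ(112) = 248, σ(113) = 114, σ(114) = 240, σ(115) = 144, σ(116) = 210, σ(117) = 182, σ(118) = 180, σ(119) = 144, σ(120) = 360, σ(121) = 133, σ(122) = 186, σ(123) = 168, σ(124) = 224, σ(125) = 156, σ(126) = 312, σ(127) = 128, σ(128) = 255, σ(129) = 176, σ(130) = 252, σ(131) = 132, σ(132) = 336, σ(133) = 160, σ(134) = 204, σ(135) = 240, σ(136) = 270, σ(137) = 138, σ(138) = 288, σ(139) = 140, σ(140) = 336, σ(141) = 192, σ(142) = 216, σ(143) = 168, σ(144) = 403, σ(145) = 180, σ(146) = 222, σ(147) = 228, σ(148) = 266, σ(149) = 150, σ(150) = 372, σ(151) = 152, σ(152) = 300, σ(153) = 234, σ(154) = 288, σ(155) = 192, σ(156) = 392, σ(157) = 158, σ(158) = 240, σ(159) = 216, σ(160) = 378, σ(161) = 192, σ(162) = 363, σ(163) = 164, σ(164) = 294, σ(165) = 288, σ(166) = 252, σ(167) = 168, σ(168) = 480, σ(169) = 183, σ(170) = 324, σ(171) = 260, σ(172) = 308, σ(173) = 174, σ(174) = 360, σ(175) = 248, σ(176) = 372, σ(177) = 240, σ(178) = 270, σ(179) = 180, σ(180) = 546, σ(181) = 182, σ(182) = 336, σ(183) = 248, σ(184) = 360, σ(185) = 228, σ(186) = 384, σ(187) = 216, σ(188) = 336, σ(189) = 320, σ(190) = 360, σ(191) = 192, σ(192) = 508, σ(193) = 194, σ(194) = 294, σ(195) = 336, σ(196) = 399, σ(197) = 198. Summing all 197 values: 31911. (Average order: Σ_{n ≤ x} σ(n) ~ (π²/12) x². For x = 197, (π²/12)·197² ≈ 31919.12.)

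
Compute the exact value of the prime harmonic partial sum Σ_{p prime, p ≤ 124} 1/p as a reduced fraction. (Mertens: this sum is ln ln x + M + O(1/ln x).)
Σ 1/p = 58472171373748331322981543916880425472323867753/31610054640417607788145206291543662493274686990

π(124) = 30, so the primes ≤ 124 are [2, 3, 5, 7, 11, 13, 17, 19, 23, 29, 31, 37, 41, 43, 47, 53, 59, 61, 67, 71, 73, 79, 83, 89, 97, 101, 103, 107, 109, 113]. Summing 1/p over these primes: 58472171373748331322981543916880425472323867753/31610054640417607788145206291543662493274686990 ≈ 1.8498. Mertens estimate ln ln(124) + 0.2615 ≈ 1.8343.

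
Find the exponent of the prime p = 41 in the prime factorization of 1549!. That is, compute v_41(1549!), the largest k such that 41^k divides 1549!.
v_41(1549!) = 37

Legendre's formula: v_p(n!) = Σ_{k ≥ 1} ⌊n / p^k⌋. For p = 41, n = 1549, the terms are:
  ⌊1549/41^1⌋ = ⌊1549/41⌋ = 37
(the next term ⌊1549/41^2⌋ = 0, terminating the sum). Summing: v_41(1549!) = 37 = 37.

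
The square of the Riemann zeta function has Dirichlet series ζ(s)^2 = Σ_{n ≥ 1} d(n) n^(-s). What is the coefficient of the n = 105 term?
d(105) = 8

ζ(s)^2 = (Σ 1/m^s)(Σ 1/k^s). The coefficient of 1/n^s in the product is the number of ordered pairs (m, k) with mk = n, which equals d(n). For n = 105, divisors are [1, 3, 5, 7, 15, 21, 35, 105], so d(105) = 8.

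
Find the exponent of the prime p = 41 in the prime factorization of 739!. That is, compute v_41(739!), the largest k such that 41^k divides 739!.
v_41(739!) = 18

Legendre's formula: v_p(n!) = Σ_{k ≥ 1} ⌊n / p^k⌋. For p = 41, n = 739, the terms are:
  ⌊739/41^1⌋ = ⌊739/41⌋ = 18
(the next term ⌊739/41^2⌋ = 0, terminating the sum). Summing: v_41(739!) = 18 = 18.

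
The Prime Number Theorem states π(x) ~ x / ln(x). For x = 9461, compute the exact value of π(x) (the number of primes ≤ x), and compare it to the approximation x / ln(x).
π(9461) = 1171;  x/ln(x) ≈ 1033.43;  relative error ≈ 11.75%.

Directly count primes up to 9461: π(9461) = 1171. The PNT approximation gives 9461/ln(9461) ≈ 9461/9.15493 ≈ 1033.43. Relative error (π(x) − x/ln(x)) / π(x) ≈ 11.75%; the approximation is known to undercount slightly (Li(x) is a better estimate).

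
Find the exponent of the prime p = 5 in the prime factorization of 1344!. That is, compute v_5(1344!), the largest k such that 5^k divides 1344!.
v_5(1344!) = 333

Legendre's formula: v_p(n!) = Σ_{k ≥ 1} ⌊n / p^k⌋. For p = 5, n = 1344, the terms are:
  ⌊1344/5^1⌋ = ⌊1344/5⌋ = 268
  ⌊1344/5^2⌋ = ⌊1344/25⌋ = 53
  ⌊1344/5^3⌋ = ⌊1344/125⌋ = 10
  ⌊1344/5^4⌋ = ⌊1344/625⌋ = 2
(the next term ⌊1344/5^5⌋ = 0, terminating the sum). Summing: v_5(1344!) = 268 + 53 + 10 + 2 = 333.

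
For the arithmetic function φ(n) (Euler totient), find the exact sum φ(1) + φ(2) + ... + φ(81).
Σ_{n ≤ 81} φ(n) = 2020

Compute φ(n) for each 1 ≤ n ≤ 81: φ(1) = 1, φ(2) = 1, φ(3) = 2, φ(4) = 2, φ(5) = 4, φ(6) = 2, φ(7) = 6, φ(8) = 4, φ(9) = 6, φ(10) = 4, φ(11) = 10, φ(12) = 4, φ(13) = 12, φ(14) = 6, φ(15) = 8, φ(16) = 8, φ(17) = 16, φ(18) = 6, φ(19) = 18, φ(20) = 8, φ(21) = 12, φ(22) = 10, φ(23) = 22, φ(24) = 8, φ(25) = 20, φ(26) = 12, φ(27) = 18, φ(28) = 12, φ(29) = 28, φ(30) = 8, φ(31) = 30, φ(32) = 16, φ(33) = 20, φ(34) = 16, φ(35) = 24, φ(36) = 12, φ(37) = 36, φ(38) = 18, φ(39) = 24, φ(40) = 16, φ(41) = 40, φ(42) = 12, φ(43) = 42, φ(44) = 20, φ(45) = 24, φ(46) = 22, φ(47) = 46, φ(48) = 16, φ(49) = 42, φ(50) = 20, φ(51) = 32, φ(52) = 24, φ(53) = 52, φ(54) = 18, φ(55) = 40, φ(56) = 24, φ(57) = 36, φ(58) = 28, φ(59) = 58, φ(60) = 16, φ(61) = 60, φ(62) = 30, φ(63) = 36, φ(64) = 32, φ(65) = 48, φ(66) = 20, φ(67) = 66, φ(68) = 32, φ(69) = 44, φ(70) = 24, φ(71) = 70, φ(72) = 24, φ(73) = 72, φ(74) = 36, φ(75) = 40, φ(76) = 36, φ(77) = 60, φ(78) = 24, φ(79) = 78, φ(80) = 32, φ(81) = 54. Summing all 81 values: 2020. (Average order: Σ_{n ≤ x} φ(n) ~ (3/π²) x². For x = 81, (3/π²)·81² ≈ 1994.30.)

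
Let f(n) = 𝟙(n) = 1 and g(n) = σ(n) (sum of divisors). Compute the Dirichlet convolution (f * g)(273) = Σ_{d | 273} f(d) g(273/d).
(𝟙 * σ)(273) = 675

Divisors of 273: [1, 3, 7, 13, 21, 39, 91, 273]. For each d | 273:
  d = 1: 𝟙(1) · σ(273/1) = 1 · 448 = 448
  d = 3: 𝟙(3) · σ(273/3) = 1 · 112 = 112
  d = 7: 𝟙(7) · σ(273/7) = 1 · 56 = 56
  d = 13: 𝟙(13) · σ(273/13) = 1 · 32 = 32
  d = 21: 𝟙(21) · σ(273/21) = 1 · 14 = 14
  d = 39: 𝟙(39) · σ(273/39) = 1 · 8 = 8
  d = 91: 𝟙(91) · σ(273/91) = 1 · 4 = 4
  d = 273: 𝟙(273) · σ(273/273) = 1 · 1 = 1
Summing: (𝟙 * σ)(273) = 448 + 112 + 56 + 32 + 14 + 8 + 4 + 1 = 675.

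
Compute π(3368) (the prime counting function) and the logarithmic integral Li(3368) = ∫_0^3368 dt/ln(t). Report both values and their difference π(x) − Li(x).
π(3368) = 474;  Li(3368) ≈ 488.39;  π(x) − Li(x) ≈ -14.39.

Direct count of primes ≤ 3368 gives π(3368) = 474. Numerical evaluation of the logarithmic integral gives Li(3368) ≈ 488.39. The difference π(x) − Li(x) ≈ -14.39 is typically negative for small/moderate x (Li(x) overestimates), though Littlewood's theorem shows this sign changes infinitely often.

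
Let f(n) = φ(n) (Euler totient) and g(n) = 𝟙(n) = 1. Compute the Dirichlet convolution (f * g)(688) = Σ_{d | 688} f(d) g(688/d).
(φ * 𝟙)(688) = 688

Divisors of 688: [1, 2, 4, 8, 16, 43, 86, 172, 344, 688]. For each d | 688:
  d = 1: φ(1) · 𝟙(688/1) = 1 · 1 = 1
  d = 2: φ(2) · 𝟙(688/2) = 1 · 1 = 1
  d = 4: φ(4) · 𝟙(688/4) = 2 · 1 = 2
  d = 8: φ(8) · 𝟙(688/8) = 4 · 1 = 4
  d = 16: φ(16) · 𝟙(688/16) = 8 · 1 = 8
  d = 43: φ(43) · 𝟙(688/43) = 42 · 1 = 42
  d = 86: φ(86) · 𝟙(688/86) = 42 · 1 = 42
  d = 172: φ(172) · 𝟙(688/172) = 84 · 1 = 84
  d = 344: φ(344) · 𝟙(688/344) = 168 · 1 = 168
  d = 688: φ(688) · 𝟙(688/688) = 336 · 1 = 336
Summing: (φ * 𝟙)(688) = 1 + 1 + 2 + 4 + 8 + 42 + 42 + 84 + 168 + 336 = 688.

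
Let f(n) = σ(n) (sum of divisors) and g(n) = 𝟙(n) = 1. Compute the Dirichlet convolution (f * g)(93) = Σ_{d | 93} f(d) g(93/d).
(σ * 𝟙)(93) = 165

Divisors of 93: [1, 3, 31, 93]. For each d | 93:
  d = 1: σ(1) · 𝟙(93/1) = 1 · 1 = 1
  d = 3: σ(3) · 𝟙(93/3) = 4 · 1 = 4
  d = 31: σ(31) · 𝟙(93/31) = 32 · 1 = 32
  d = 93: σ(93) · 𝟙(93/93) = 128 · 1 = 128
Summing: (σ * 𝟙)(93) = 1 + 4 + 32 + 128 = 165.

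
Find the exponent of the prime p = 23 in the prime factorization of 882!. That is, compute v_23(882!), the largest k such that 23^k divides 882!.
v_23(882!) = 39

Legendre's formula: v_p(n!) = Σ_{k ≥ 1} ⌊n / p^k⌋. For p = 23, n = 882, the terms are:
  ⌊882/23^1⌋ = ⌊882/23⌋ = 38
  ⌊882/23^2⌋ = ⌊882/529⌋ = 1
(the next term ⌊882/23^3⌋ = 0, terminating the sum). Summing: v_23(882!) = 38 + 1 = 39.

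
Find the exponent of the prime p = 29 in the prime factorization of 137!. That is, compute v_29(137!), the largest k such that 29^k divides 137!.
v_29(137!) = 4

Legendre's formula: v_p(n!) = Σ_{k ≥ 1} ⌊n / p^k⌋. For p = 29, n = 137, the terms are:
  ⌊137/29^1⌋ = ⌊137/29⌋ = 4
(the next term ⌊137/29^2⌋ = 0, terminating the sum). Summing: v_29(137!) = 4 = 4.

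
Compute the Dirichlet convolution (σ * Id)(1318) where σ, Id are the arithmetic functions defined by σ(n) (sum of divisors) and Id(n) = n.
(σ * Id)(1318) = 6595

Divisors of 1318: [1, 2, 659, 1318]. For each d | 1318:
  d = 1: σ(1) · Id(1318/1) = 1 · 1318 = 1318
  d = 2: σ(2) · Id(1318/2) = 3 · 659 = 1977
  d = 659: σ(659) · Id(1318/659) = 660 · 2 = 1320
  d = 1318: σ(1318) · Id(1318/1318) = 1980 · 1 = 1980
Summing: (σ * Id)(1318) = 1318 + 1977 + 1320 + 1980 = 6595.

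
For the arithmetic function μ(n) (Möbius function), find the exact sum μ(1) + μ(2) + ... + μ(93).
Σ_{n ≤ 93} μ(n) = 0

Compute μ(n) for each 1 ≤ n ≤ 93: μ(1) = 1, μ(2) = -1, μ(3) = -1, μ(4) = 0, μ(5) = -1, μ(6) = 1, μ(7) = -1, μ(8) = 0, μ(9) = 0, μ(10) = 1, μ(11) = -1, μ(12) = 0, μ(13) = -1, μ(14) = 1, μ(15) = 1, μ(16) = 0, μ(17) = -1, μ(18) = 0, μ(19) = -1, μ(20) = 0, μ(21) = 1, μ(22) = 1, μ(23) = -1, μ(24) = 0, μ(25) = 0, μ(26) = 1, μ(27) = 0, μ(28) = 0, μ(29) = -1, μ(30) = -1, μ(31) = -1, μ(32) = 0, μ(33) = 1, μ(34) = 1, μ(35) = 1, μ(36) = 0, μ(37) = -1, μ(38) = 1, μ(39) = 1, μ(40) = 0, μ(41) = -1, μ(42) = -1, μ(43) = -1, μ(44) = 0, μ(45) = 0, μ(46) = 1, μ(47) = -1, μ(48) = 0, μ(49) = 0, μ(50) = 0, μ(51) = 1, μ(52) = 0, μ(53) = -1, μ(54) = 0, μ(55) = 1, μ(56) = 0, μ(57) = 1, μ(58) = 1, μ(59) = -1, μ(60) = 0, μ(61) = -1, μ(62) = 1, μ(63) = 0, μ(64) = 0, μ(65) = 1, μ(66) = -1, μ(67) = -1, μ(68) = 0, μ(69) = 1, μ(70) = -1, μ(71) = -1, μ(72) = 0, μ(73) = -1, μ(74) = 1, μ(75) = 0, μ(76) = 0, μ(77) = 1, μ(78) = -1, μ(79) = -1, μ(80) = 0, μ(81) = 0, μ(82) = 1, μ(83) = -1, μ(84) = 0, μ(85) = 1, μ(86) = 1, μ(87) = 1, μ(88) = 0, μ(89) = -1, μ(90) = 0, μ(91) = 1, μ(92) = 0, μ(93) = 1. Summing all 93 values: 0. (Mertens function M(x) = Σ_{n ≤ x} μ(n); on average M(x) should be small (PNT ⟺ M(x) = o(x)).)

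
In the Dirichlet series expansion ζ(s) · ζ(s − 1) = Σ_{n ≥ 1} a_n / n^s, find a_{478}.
σ(478) = 720

In the product (Σ m^0/m^s)(Σ k / k^s) = Σ (Σ_{d | n} d) / n^s, the coefficient of 1/n^s is σ(n) = Σ_{d | n} d. For n = 478, divisors are [1, 2, 239, 478]; summing: σ(478) = 720.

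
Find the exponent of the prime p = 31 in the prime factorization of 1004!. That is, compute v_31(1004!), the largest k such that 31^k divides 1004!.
v_31(1004!) = 33

Legendre's formula: v_p(n!) = Σ_{k ≥ 1} ⌊n / p^k⌋. For p = 31, n = 1004, the terms are:
  ⌊1004/31^1⌋ = ⌊1004/31⌋ = 32
  ⌊1004/31^2⌋ = ⌊1004/961⌋ = 1
(the next term ⌊1004/31^3⌋ = 0, terminating the sum). Summing: v_31(1004!) = 32 + 1 = 33.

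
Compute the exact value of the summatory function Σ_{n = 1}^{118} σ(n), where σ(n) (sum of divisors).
Σ_{n ≤ 118} σ(n) = 11469

Compute σ(n) for each 1 ≤ n ≤ 118: σ(1) = 1, σ(2) = 3, σ(3) = 4, σ(4) = 7, σ(5) = 6, σ(6) = 12, σ(7) = 8, σ(8) = 15, σ(9) = 13, σ(10) = 18, σ(11) = 12, σ(12) = 28, σ(13) = 14, σ(14) = 24, σ(15) = 24, σ(16) = 31, σ(17) = 18, σ(18) = 39, σ(19) = 20, σ(20) = 42, σ(21) = 32, σ(22) = 36, σ(23) = 24, σ(24) = 60, σ(25) = 31, σ(26) = 42, σ(27) = 40, σ(28) = 56, σ(29) = 30, σ(30) = 72, σ(31) = 32, σ(32) = 63, σ(33) = 48, σ(34) = 54, σ(35) = 48, σ(36) = 91, σ(37) = 38, σ(38) = 60, σ(39) = 56, σ(40) = 90, σ(41) = 42, σ(42) = 96, σ(43) = 44, σ(44) = 84, σ(45) = 78, σ(46) = 72, σ(47) = 48, σ(48) = 124, σ(49) = 57, σ(50) = 93, σ(51) = 72, σ(52) = 98, σ(53) = 54, σ(54) = 120, σ(55) = 72, σ(56) = 120, σ(57) = 80, σ(58) = 90, σ(59) = 60, σ(60) = 168, σ(61) = 62, σ(62) = 96, σ(63) = 104, σ(64) = 127, σ(65) = 84, σ(66) = 144, σ(67) = 68, σ(68) = 126, σ(69) = 96, σ(70) = 144, σ(71) = 72, σ(72) = 195, σ(73) = 74, σ(74) = 114, σ(75) = 124, σ(76) = 140, σ(77) = 96, σ(78) = 168, σ(79) = 80, σ(80) = 186, σ(81) = 121, σ(82) = 126, σ(83) = 84, σ(84) = 224, σ(85) = 108, σ(86) = 132, σ(87) = 120, σ(88) = 180, σ(89) = 90, σ(90) = 234, σ(91) = 112, σ(92) = 168, σ(93) = 128, σ(94) = 144, σ(95) = 120, σ(96) = 252, σ(97) = 98, σ(98) = 171, σ(99) = 156, σ(100) = 217, σ(101) = 102, σ(102) = 216, σ(103) = 104, σ(104) = 210, σ(105) = 192, σ(106) = 162, σ(107) = 108, σ(108) = 280, σ(109) = 110, σ(110) = 216, σ(111) = 152, σ(112) = 248, σ(113) = 114, σ(114) = 240, σ(115) = 144, σ(116) = 210, σ(117) = 182, σ(118) = 180. Summing all 118 values: 11469. (Average order: Σ_{n ≤ x} σ(n) ~ (π²/12) x². For x = 118, (π²/12)·118² ≈ 11452.03.)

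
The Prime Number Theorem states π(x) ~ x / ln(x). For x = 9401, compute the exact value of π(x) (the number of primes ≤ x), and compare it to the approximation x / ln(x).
π(9401) = 1162;  x/ln(x) ≈ 1027.59;  relative error ≈ 11.57%.

Directly count primes up to 9401: π(9401) = 1162. The PNT approximation gives 9401/ln(9401) ≈ 9401/9.14857 ≈ 1027.59. Relative error (π(x) − x/ln(x)) / π(x) ≈ 11.57%; the approximation is known to undercount slightly (Li(x) is a better estimate).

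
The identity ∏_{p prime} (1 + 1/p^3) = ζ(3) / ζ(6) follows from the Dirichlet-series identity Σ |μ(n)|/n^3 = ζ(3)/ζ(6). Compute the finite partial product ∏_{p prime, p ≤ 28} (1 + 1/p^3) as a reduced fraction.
∏ = 16117288424681472/13642976755448975

The primes p ≤ 28 are [2, 3, 5, 7, 11, 13, 17, 19, 23]. For each, (1 + 1/p^3) = (p^3 + 1)/p^3. Multiplying these fractions over p ∈ [2, 3, 5, 7, 11, 13, 17, 19, 23] gives 16117288424681472/13642976755448975. (In the limit P → ∞ this tends to ζ(3)/ζ(6).)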